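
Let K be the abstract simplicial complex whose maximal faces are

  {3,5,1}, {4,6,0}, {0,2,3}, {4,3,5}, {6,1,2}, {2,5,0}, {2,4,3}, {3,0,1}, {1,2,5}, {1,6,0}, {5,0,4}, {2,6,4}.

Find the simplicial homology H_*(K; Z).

K has 7 vertices, 18 edges, 12 triangles.
rank ∂_0 = 0, rank ∂_1 = 6 ⇒ b_0 = 7 − 0 − 6 = 1; all invariant factors of ∂_1 are 1 so no torsion. So H_0 = Z.
rank ∂_1 = 6, rank ∂_2 = 12 ⇒ b_1 = 18 − 6 − 12 = 0; ∂_2 has invariant factor(s) [2] giving torsion. So H_1 = Z/2Z.
rank ∂_2 = 12, rank ∂_3 = 0 ⇒ b_2 = 12 − 12 − 0 = 0. So H_2 = 0.

H_0 = Z,  H_1 = Z/2Z,  H_2 = 0.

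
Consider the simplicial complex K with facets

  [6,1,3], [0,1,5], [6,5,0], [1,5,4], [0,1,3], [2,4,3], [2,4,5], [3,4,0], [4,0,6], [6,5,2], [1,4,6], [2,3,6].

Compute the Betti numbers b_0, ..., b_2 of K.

Fix the vertex order 0 < 1 < 2 < 3 < 4 < 5 < 6 and write every simplex with vertices in increasing order. Then dim K = 2 and the simplices of K are:

  0-simplices (7): [0], [1], [2], [3], [4], [5], [6]
  1-simplices (18): [0,1], [0,3], [0,4], [0,5], [0,6], [1,3], [1,4], [1,5], [1,6], [2,3], [2,4], [2,5], [2,6], [3,4], [3,6], [4,5], [4,6], [5,6]
  2-simplices (12): [0,1,3], [0,1,5], [0,3,4], [0,4,6], [0,5,6], [1,3,6], [1,4,5], [1,4,6], [2,3,4], [2,3,6], [2,4,5], [2,5,6]

Hence C_0 ≅ Z^7, C_1 ≅ Z^18, C_2 ≅ Z^12.

Boundary ∂_1: C_1 → C_0 sends each edge [p,q] (with p < q) to q − p. For instance
  ∂[3,4] = [4] − [3].
The resulting 7×18 matrix has rank 6, and its Smith normal form has invariant factors (1,1,1,1,1,1).

Boundary ∂_2: C_2 → C_1 maps a triangle to the signed sum of its edges. For instance
  ∂[1,3,6] = [3,6] − [1,6] + [1,3],
  ∂[2,3,4] = [3,4] − [2,4] + [2,3].
The resulting 18×12 matrix has rank 12, and its Smith normal form has invariant factors (1,1,1,1,1,1,1,1,1,1,1,2).

Reading off H_k = ker ∂_k / im ∂_{k+1}:

  H_0: rank C_0 − rank ∂_1 = 7 − 6 = 1, and the invariant factors of ∂_1 are all 1, so H_0 ≅ Z.
  H_1: rank ker ∂_1 − rank ∂_2 = (18 − 6) − 12 = 0, and ∂_2 has invariant factor 2 > 1, so H_1 ≅ Z_2.
  H_2: rank ker ∂_2 − rank ∂_3 = (12 − 12) − 0 = 0, and there is no ∂_3, so H_2 ≅ 0.

As a check, the Euler characteristic is 7 − 18 + 12 = 1, which agrees with 1 − 0 + 0 = 1.

Hence the Betti numbers are b_0 = 1, b_1 = 0, b_2 = 0.

b_0 = 1, b_1 = 0, b_2 = 0.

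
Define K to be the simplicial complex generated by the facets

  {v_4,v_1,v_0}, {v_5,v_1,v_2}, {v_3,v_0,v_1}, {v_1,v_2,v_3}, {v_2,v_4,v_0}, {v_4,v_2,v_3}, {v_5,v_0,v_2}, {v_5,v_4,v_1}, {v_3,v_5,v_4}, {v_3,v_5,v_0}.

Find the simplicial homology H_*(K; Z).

We work with the vertex ordering v_0 < v_1 < v_2 < v_3 < v_4 < v_5. The simplices of K, each written with vertices in increasing order, are:

  0-simplices (6): [v_0], [v_1], [v_2], [v_3], [v_4], [v_5]
  1-simplices (15): (15 of them)
  2-simplices (10): [v_0,v_1,v_3], [v_0,v_1,v_4], [v_0,v_2,v_4], [v_0,v_2,v_5], [v_0,v_3,v_5], [v_1,v_2,v_3], [v_1,v_2,v_5], [v_1,v_4,v_5], [v_2,v_3,v_4], [v_3,v_4,v_5]

giving chain groups C_0 ≅ Z^6, C_1 ≅ Z^15, C_2 ≅ Z^10.

Boundary ∂_1: C_1 → C_0 maps an edge to its endpoints' difference, ∂[p,q] = q − p. For instance
  ∂[v_0,v_4] = [v_4] − [v_0].
As a 6×15 matrix over Z this has rank 5, with invariant factors (1,1,1,1,1).

∂_2: C_2 → C_1 acts by ∂[p,q,r] = [q,r] − [p,r] + [p,q]. For instance
  ∂[v_0,v_3,v_5] = [v_3,v_5] − [v_0,v_5] + [v_0,v_3],
  ∂[v_1,v_2,v_3] = [v_2,v_3] − [v_1,v_3] + [v_1,v_2].
The 15×10 boundary matrix has rank 10 and Smith normal form diag(1,1,1,1,1,1,1,1,1,2).

Computing H_k = (kernel of ∂_k) / (image of ∂_{k+1}):

  H_0: rank C_0 − rank ∂_1 = 6 − 5 = 1, and the invariant factors of ∂_1 are all 1, so H_0 = Z.
  H_1: rank ker ∂_1 − rank ∂_2 = (15 − 5) − 10 = 0, and ∂_2 has invariant factor 2 > 1, so H_1 = Z/2.
  H_2: rank ker ∂_2 − rank ∂_3 = (10 − 10) − 0 = 0, and there is no ∂_3, so H_2 = 0.

As a check, the Euler characteristic is 6 − 15 + 10 = 1, which agrees with 1 − 0 + 0 = 1.
(K is a triangulation of the real projective plane RP^2.)

H_0 = Z,  H_1 = Z/2,  H_2 = 0.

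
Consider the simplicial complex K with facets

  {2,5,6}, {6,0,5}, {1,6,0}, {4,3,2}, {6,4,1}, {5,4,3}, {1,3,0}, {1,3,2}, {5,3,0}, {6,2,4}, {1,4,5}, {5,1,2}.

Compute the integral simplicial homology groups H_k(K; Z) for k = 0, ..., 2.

Fix the vertex order 0 < 1 < 2 < 3 < 4 < 5 < 6 and write every simplex with vertices in increasing order. Then dim K = 2 and the simplices of K are:

  0-simplices (7): [0], [1], [2], [3], [4], [5], [6]
  1-simplices (18): [0,1], [0,3], [0,5], [0,6], [1,2], [1,3], [1,4], [1,5], [1,6], [2,3], [2,4], [2,5], [2,6], [3,4], [3,5], [4,5], [4,6], [5,6]
  2-simplices (12): [0,1,3], [0,1,6], [0,3,5], [0,5,6], [1,2,3], [1,2,5], [1,4,5], [1,4,6], [2,3,4], [2,4,6], [2,5,6], [3,4,5]

so the chain groups are C_0 ≅ Z^7, C_1 ≅ Z^18, C_2 ≅ Z^12.

The boundary map ∂_1: C_1 → C_0 sends each edge [p,q] (with p < q) to q − p. For instance
  ∂[3,4] = [4] − [3].
This gives a 7×18 integer matrix of rank 6; reducing to Smith normal form yields diagonal entries (1,1,1,1,1,1).

The boundary map ∂_2: C_2 → C_1 maps a triangle to the signed sum of its edges. For instance
  ∂[3,4,5] = [4,5] − [3,5] + [3,4],
  ∂[2,3,4] = [3,4] − [2,4] + [2,3].
The resulting 18×12 matrix has rank 12, and its Smith normal form has invariant factors (1,1,1,1,1,1,1,1,1,1,1,2).

Reading off H_k = ker ∂_k / im ∂_{k+1}:

  H_0: rank C_0 − rank ∂_1 = 7 − 6 = 1, and the invariant factors of ∂_1 are all 1, so H_0 = Z.
  H_1: rank ker ∂_1 − rank ∂_2 = (18 − 6) − 12 = 0, and ∂_2 has invariant factor 2 > 1, so H_1 = Z/2Z.
  H_2: rank ker ∂_2 − rank ∂_3 = (12 − 12) − 0 = 0, and there is no ∂_3, so H_2 = 0.

H_0 ≅ Z,  H_1 ≅ Z/2Z,  H_2 = 0.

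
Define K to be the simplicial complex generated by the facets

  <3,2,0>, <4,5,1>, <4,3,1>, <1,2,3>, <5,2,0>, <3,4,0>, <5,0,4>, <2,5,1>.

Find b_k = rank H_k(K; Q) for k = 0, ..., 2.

b_0 = 1, b_1 = 0, b_2 = 1.

We work with the vertex ordering 0 < 1 < 2 < 3 < 4 < 5. The simplices of K, each written with vertices in increasing order, are:

  0-simplices (6): [0], [1], [2], [3], [4], [5]
  1-simplices (12): [0,2], [0,3], [0,4], [0,5], [1,2], [1,3], [1,4], [1,5], [2,3], [2,5], [3,4], [4,5]
  2-simplices (8): [0,2,3], [0,2,5], [0,3,4], [0,4,5], [1,2,3], [1,2,5], [1,3,4], [1,4,5]

giving chain groups C_0 ≅ Z^6, C_1 ≅ Z^12, C_2 ≅ Z^8.

∂_1: C_1 → C_0 is given by ∂[p,q] = [q] − [p]. For instance
  ∂[2,5] = [5] − [2].
As a 6×12 matrix over Z this has rank 5, with invariant factors (1,1,1,1,1).

The boundary map ∂_2: C_2 → C_1 sends each 2-simplex [p,q,r] to [q,r] − [p,r] + [p,q]. For instance
  ∂[0,3,4] = [3,4] − [0,4] + [0,3],
  ∂[0,4,5] = [4,5] − [0,5] + [0,4].
The 12×8 boundary matrix has rank 7 and Smith normal form diag(1,1,1,1,1,1,1).

Computing H_k = (kernel of ∂_k) / (image of ∂_{k+1}):

  H_0: rank C_0 − rank ∂_1 = 6 − 5 = 1, and the invariant factors of ∂_1 are all 1, so H_0 ≅ Z.
  H_1: rank ker ∂_1 − rank ∂_2 = (12 − 5) − 7 = 0, and the invariant factors of ∂_2 are all 1, so H_1 ≅ 0.
  H_2: rank ker ∂_2 − rank ∂_3 = (8 − 7) − 0 = 1, and there is no ∂_3, so H_2 ≅ Z.

As a check, the Euler characteristic is 6 − 12 + 8 = 2, which agrees with 1 − 0 + 1 = 2.
(K is a triangulation of the 2-sphere S^2.)

Hence the Betti numbers are b_0 = 1, b_1 = 0, b_2 = 1.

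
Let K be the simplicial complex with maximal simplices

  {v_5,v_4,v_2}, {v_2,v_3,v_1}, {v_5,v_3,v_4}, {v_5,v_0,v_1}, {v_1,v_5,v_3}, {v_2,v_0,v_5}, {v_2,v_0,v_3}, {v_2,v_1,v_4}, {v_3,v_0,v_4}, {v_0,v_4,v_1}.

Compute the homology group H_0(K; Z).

H_0 ≅ Z.

Order the vertices as v_0 < v_1 < v_2 < v_3 < v_4 < v_5. Listing each simplex with vertices in this order, K has dimension 2 with simplices:

  0-simplices (6): [v_0], [v_1], [v_2], [v_3], [v_4], [v_5]
  1-simplices (15): (15 of them)
  2-simplices (10): [v_0,v_1,v_4], [v_0,v_1,v_5], [v_0,v_2,v_3], [v_0,v_2,v_5], [v_0,v_3,v_4], [v_1,v_2,v_3], [v_1,v_2,v_4], [v_1,v_3,v_5], [v_2,v_4,v_5], [v_3,v_4,v_5]

so the chain groups are C_0 ≅ Z^6, C_1 ≅ Z^15, C_2 ≅ Z^10.

Boundary ∂_1: C_1 → C_0 sends each edge [p,q] (with p < q) to q − p.
The 6×15 boundary matrix has rank 5 and Smith normal form diag(1,1,1,1,1).

The boundary map ∂_2: C_2 → C_1 maps a triangle to the signed sum of its edges. For instance
  ∂[v_2,v_4,v_5] = [v_4,v_5] − [v_2,v_5] + [v_2,v_4],
  ∂[v_0,v_1,v_5] = [v_1,v_5] − [v_0,v_5] + [v_0,v_1].
As a 15×10 matrix over Z this has rank 10, with invariant factors (1,1,1,1,1,1,1,1,1,2).

From H_k ≅ ker(∂_k) / im(∂_{k+1}) we obtain:

  H_0: rank C_0 − rank ∂_1 = 6 − 5 = 1, and the invariant factors of ∂_1 are all 1, so H_0 ≅ Z.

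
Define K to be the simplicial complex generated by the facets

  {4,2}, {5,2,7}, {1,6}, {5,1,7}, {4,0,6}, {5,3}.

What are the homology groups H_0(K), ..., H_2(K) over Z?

Fix the vertex order 0 < 1 < 2 < 3 < 4 < 5 < 6 < 7 and write every simplex with vertices in increasing order. Then dim K = 2 and the simplices of K are:

  0-simplices (8): [0], [1], [2], [3], [4], [5], [6], [7]
  1-simplices (11): [0,4], [0,6], [1,5], [1,6], [1,7], [2,4], [2,5], [2,7], [3,5], [4,6], [5,7]
  2-simplices (3): [0,4,6], [1,5,7], [2,5,7]

Hence C_0 ≅ Z^8, C_1 ≅ Z^11, C_2 ≅ Z^3.

∂_1: C_1 → C_0 maps an edge to its endpoints' difference, ∂[p,q] = q − p.
As a 8×11 matrix over Z this has rank 7, with invariant factors (1,1,1,1,1,1,1).

The boundary map ∂_2: C_2 → C_1 sends each 2-simplex [p,q,r] to [q,r] − [p,r] + [p,q]. For instance
  ∂[2,5,7] = [5,7] − [2,7] + [2,5],
  ∂[0,4,6] = [4,6] − [0,6] + [0,4].
The 11×3 boundary matrix has rank 3 and Smith normal form diag(1,1,1).

Reading off H_k = ker ∂_k / im ∂_{k+1}:

  H_0: rank C_0 − rank ∂_1 = 8 − 7 = 1, and the invariant factors of ∂_1 are all 1, so H_0 ≅ Z.
  H_1: rank ker ∂_1 − rank ∂_2 = (11 − 7) − 3 = 1, and the invariant factors of ∂_2 are all 1, so H_1 ≅ Z.
  H_2: rank ker ∂_2 − rank ∂_3 = (3 − 3) − 0 = 0, and there is no ∂_3, so H_2 ≅ 0.

As a check, the Euler characteristic is 8 − 11 + 3 = 0, which agrees with 1 − 1 + 0 = 0.

H_0 = Z,  H_1 = Z,  H_2 = 0.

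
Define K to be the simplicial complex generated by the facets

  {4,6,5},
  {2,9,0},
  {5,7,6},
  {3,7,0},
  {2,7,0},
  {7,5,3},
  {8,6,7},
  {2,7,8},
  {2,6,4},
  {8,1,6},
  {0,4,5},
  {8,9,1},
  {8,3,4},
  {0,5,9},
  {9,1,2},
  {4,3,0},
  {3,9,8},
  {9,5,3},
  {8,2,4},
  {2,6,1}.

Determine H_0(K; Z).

Take the total order 0 < 1 < 2 < 3 < 4 < 5 < 6 < 7 < 8 < 9 on the vertex set. Then K (dimension 2) consists of the simplices:

  0-simplices (10): [0], [1], [2], [3], [4], [5], [6], [7], [8], [9]
  1-simplices (30): (30 of them)
  2-simplices (20): (20 of them)

so the chain groups are C_0 ≅ Z^10, C_1 ≅ Z^30, C_2 ≅ Z^20.

∂_1: C_1 → C_0 sends each edge [p,q] (with p < q) to q − p. For instance
  ∂[4,5] = [5] − [4].
The 10×30 boundary matrix has rank 9 and Smith normal form diag(1,1,1,1,1,1,1,1,1).

∂_2: C_2 → C_1 maps a triangle to the signed sum of its edges. For instance
  ∂[0,5,9] = [5,9] − [0,9] + [0,5],
  ∂[4,5,6] = [5,6] − [4,6] + [4,5].
The 30×20 boundary matrix has rank 20 and Smith normal form diag(1,1,1,1,1,1,1,1,1,1,1,1,1,1,1,1,1,1,1,2).

Reading off H_k = ker ∂_k / im ∂_{k+1}:

  H_0: rank C_0 − rank ∂_1 = 10 − 9 = 1, and the invariant factors of ∂_1 are all 1, so H_0 ≅ Z.

H_0 = Z.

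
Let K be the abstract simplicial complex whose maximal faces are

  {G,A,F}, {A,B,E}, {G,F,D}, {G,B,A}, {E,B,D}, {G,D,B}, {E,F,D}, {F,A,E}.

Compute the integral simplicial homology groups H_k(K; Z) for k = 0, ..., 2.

H_0 ≅ Z,  H_1 = 0,  H_2 ≅ Z.

K has 6 vertices, 12 edges, 8 triangles.
rank ∂_0 = 0, rank ∂_1 = 5 ⇒ b_0 = 6 − 0 − 5 = 1; all invariant factors of ∂_1 are 1 so no torsion. So H_0 = Z.
rank ∂_1 = 5, rank ∂_2 = 7 ⇒ b_1 = 12 − 5 − 7 = 0; all invariant factors of ∂_2 are 1 so no torsion. So H_1 = 0.
rank ∂_2 = 7, rank ∂_3 = 0 ⇒ b_2 = 8 − 7 − 0 = 1. So H_2 = Z.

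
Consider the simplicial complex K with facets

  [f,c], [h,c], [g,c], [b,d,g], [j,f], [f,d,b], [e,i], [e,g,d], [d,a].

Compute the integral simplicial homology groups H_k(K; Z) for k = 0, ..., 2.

Fix the vertex order a < b < c < d < e < f < g < h < i < j and write every simplex with vertices in increasing order. Then dim K = 2 and the simplices of K are:

  0-simplices (10): a, b, c, d, e, f, g, h, i, j
  1-simplices (13): ad, bd, bf, bg, cf, cg, ch, de, df, dg, eg, ei, fj
  2-simplices (3): bdf, bdg, deg

Hence C_0 ≅ Z^10, C_1 ≅ Z^13, C_2 ≅ Z^3.

The boundary map ∂_1: C_1 → C_0 is given by ∂[p,q] = [q] − [p]. For instance
  ∂bf = f − b.
The resulting 10×13 matrix has rank 9, and its Smith normal form has invariant factors (1,1,1,1,1,1,1,1,1).

∂_2: C_2 → C_1 maps a triangle to the signed sum of its edges. For instance
  ∂bdg = dg − bg + bd,
  ∂bdf = df − bf + bd.
This gives a 13×3 integer matrix of rank 3; reducing to Smith normal form yields diagonal entries (1,1,1).

From H_k ≅ ker(∂_k) / im(∂_{k+1}) we obtain:

  H_0: rank C_0 − rank ∂_1 = 10 − 9 = 1, and the invariant factors of ∂_1 are all 1, so H_0 = Z.
  H_1: rank ker ∂_1 − rank ∂_2 = (13 − 9) − 3 = 1, and the invariant factors of ∂_2 are all 1, so H_1 = Z.
  H_2: rank ker ∂_2 − rank ∂_3 = (3 − 3) − 0 = 0, and there is no ∂_3, so H_2 = 0.

H_0 = Z,  H_1 = Z,  H_2 = 0.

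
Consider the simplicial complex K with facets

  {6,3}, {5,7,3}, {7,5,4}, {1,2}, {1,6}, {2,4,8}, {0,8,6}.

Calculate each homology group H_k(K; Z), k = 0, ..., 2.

Take the total order 0 < 1 < 2 < 3 < 4 < 5 < 6 < 7 < 8 on the vertex set. Then K (dimension 2) consists of the simplices:

  0-simplices (9): [0], [1], [2], [3], [4], [5], [6], [7], [8]
  1-simplices (14): [0,6], [0,8], [1,2], [1,6], [2,4], [2,8], [3,5], [3,6], [3,7], [4,5], [4,7], [4,8], [5,7], [6,8]
  2-simplices (4): [0,6,8], [2,4,8], [3,5,7], [4,5,7]

giving chain groups C_0 ≅ Z^9, C_1 ≅ Z^14, C_2 ≅ Z^4.

∂_1: C_1 → C_0 sends each edge [p,q] (with p < q) to q − p. For instance
  ∂[3,5] = [5] − [3].
The 9×14 boundary matrix has rank 8 and Smith normal form diag(1,1,1,1,1,1,1,1).

Boundary ∂_2: C_2 → C_1 sends each 2-simplex [p,q,r] to [q,r] − [p,r] + [p,q]. For instance
  ∂[4,5,7] = [5,7] − [4,7] + [4,5],
  ∂[3,5,7] = [5,7] − [3,7] + [3,5].
The resulting 14×4 matrix has rank 4, and its Smith normal form has invariant factors (1,1,1,1).

Computing H_k = (kernel of ∂_k) / (image of ∂_{k+1}):

  H_0: rank C_0 − rank ∂_1 = 9 − 8 = 1, and the invariant factors of ∂_1 are all 1, so H_0 = Z.
  H_1: rank ker ∂_1 − rank ∂_2 = (14 − 8) − 4 = 2, and the invariant factors of ∂_2 are all 1, so H_1 = Z^2.
  H_2: rank ker ∂_2 − rank ∂_3 = (4 − 4) − 0 = 0, and there is no ∂_3, so H_2 = 0.

H_0 ≅ Z,  H_1 ≅ Z^2,  H_2 = 0.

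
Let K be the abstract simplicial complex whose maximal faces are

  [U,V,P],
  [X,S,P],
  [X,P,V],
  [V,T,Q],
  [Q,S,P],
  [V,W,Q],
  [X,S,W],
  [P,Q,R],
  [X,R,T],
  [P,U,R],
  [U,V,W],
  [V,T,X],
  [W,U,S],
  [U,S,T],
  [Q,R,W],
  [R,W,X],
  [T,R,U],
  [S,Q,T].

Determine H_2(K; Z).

Take the total order P < Q < R < S < T < U < V < W < X on the vertex set. Then K (dimension 2) consists of the simplices:

  0-simplices (9): P, Q, R, S, T, U, V, W, X
  1-simplices (27): PQ, PR, PS, PU, PV, PX, QR, QS, QT, QV, QW, RT, RU, RW, RX, ST, SU, SW, SX, TU, TV, TX, UV, UW, VW, VX, WX
  2-simplices (18): PQR, PQS, PRU, PSX, PUV, PVX, QRW, QST, QTV, QVW, RTU, RTX, RWX, STU, SUW, SWX, TVX, UVW

giving chain groups C_0 ≅ Z^9, C_1 ≅ Z^27, C_2 ≅ Z^18.

∂_1: C_1 → C_0 sends each edge [p,q] (with p < q) to q − p. For instance
  ∂TU = U − T.
The resulting 9×27 matrix has rank 8, and its Smith normal form has invariant factors (1,1,1,1,1,1,1,1).

The boundary map ∂_2: C_2 → C_1 maps a triangle to the signed sum of its edges. For instance
  ∂UVW = VW − UW + UV,
  ∂PVX = VX − PX + PV.
This gives a 27×18 integer matrix of rank 17; reducing to Smith normal form yields diagonal entries (1,1,1,1,1,1,1,1,1,1,1,1,1,1,1,1,1).

Now H_k = ker ∂_k / im ∂_{k+1}, so:

  H_2: rank ker ∂_2 − rank ∂_3 = (18 − 17) − 0 = 1, and there is no ∂_3, so H_2 ≅ Z.

H_2 ≅ Z.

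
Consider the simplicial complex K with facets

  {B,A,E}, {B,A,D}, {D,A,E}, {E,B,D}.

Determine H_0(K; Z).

We work with the vertex ordering A < B < D < E. The simplices of K, each written with vertices in increasing order, are:

  0-simplices (4): A, B, D, E
  1-simplices (6): AB, AD, AE, BD, BE, DE
  2-simplices (4): ABD, ABE, ADE, BDE

giving chain groups C_0 ≅ Z^4, C_1 ≅ Z^6, C_2 ≅ Z^4.

∂_1: C_1 → C_0 is given by ∂[p,q] = [q] − [p]. For instance
  ∂DE = E − D.
As a 4×6 matrix over Z this has rank 3, with invariant factors (1,1,1).

Boundary ∂_2: C_2 → C_1 acts by ∂[p,q,r] = [q,r] − [p,r] + [p,q]. For instance
  ∂ABD = BD − AD + AB,
  ∂ADE = DE − AE + AD.
As a 6×4 matrix over Z this has rank 3, with invariant factors (1,1,1).

Now H_k = ker ∂_k / im ∂_{k+1}, so:

  H_0: rank C_0 − rank ∂_1 = 4 − 3 = 1, and the invariant factors of ∂_1 are all 1, so H_0 = Z.

H_0 ≅ Z.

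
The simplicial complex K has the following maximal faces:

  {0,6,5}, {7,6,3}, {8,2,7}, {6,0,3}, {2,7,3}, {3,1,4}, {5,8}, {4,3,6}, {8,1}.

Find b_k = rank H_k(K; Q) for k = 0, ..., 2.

b_0 = 1, b_1 = 2, b_2 = 0.

Order the vertices as 0 < 1 < 2 < 3 < 4 < 5 < 6 < 7 < 8. Listing each simplex with vertices in this order, K has dimension 2 with simplices:

  0-simplices (9): [0], [1], [2], [3], [4], [5], [6], [7], [8]
  1-simplices (17): [0,3], [0,5], [0,6], [1,3], [1,4], [1,8], [2,3], [2,7], [2,8], [3,4], [3,6], [3,7], [4,6], [5,6], [5,8], [6,7], [7,8]
  2-simplices (7): [0,3,6], [0,5,6], [1,3,4], [2,3,7], [2,7,8], [3,4,6], [3,6,7]

so the chain groups are C_0 ≅ Z^9, C_1 ≅ Z^17, C_2 ≅ Z^7.

Boundary ∂_1: C_1 → C_0 is given by ∂[p,q] = [q] − [p]. For instance
  ∂[2,3] = [3] − [2].
As a 9×17 matrix over Z this has rank 8, with invariant factors (1,1,1,1,1,1,1,1).

∂_2: C_2 → C_1 sends each 2-simplex [p,q,r] to [q,r] − [p,r] + [p,q]. For instance
  ∂[2,7,8] = [7,8] − [2,8] + [2,7],
  ∂[0,5,6] = [5,6] − [0,6] + [0,5].
The 17×7 boundary matrix has rank 7 and Smith normal form diag(1,1,1,1,1,1,1).

From H_k ≅ ker(∂_k) / im(∂_{k+1}) we obtain:

  H_0: rank C_0 − rank ∂_1 = 9 − 8 = 1, and the invariant factors of ∂_1 are all 1, so H_0 = Z.
  H_1: rank ker ∂_1 − rank ∂_2 = (17 − 8) − 7 = 2, and the invariant factors of ∂_2 are all 1, so H_1 = Z^2.
  H_2: rank ker ∂_2 − rank ∂_3 = (7 − 7) − 0 = 0, and there is no ∂_3, so H_2 = 0.

As a check, the Euler characteristic is 9 − 17 + 7 = -1, which agrees with 1 − 2 + 0 = -1.

Hence the Betti numbers are b_0 = 1, b_1 = 2, b_2 = 0.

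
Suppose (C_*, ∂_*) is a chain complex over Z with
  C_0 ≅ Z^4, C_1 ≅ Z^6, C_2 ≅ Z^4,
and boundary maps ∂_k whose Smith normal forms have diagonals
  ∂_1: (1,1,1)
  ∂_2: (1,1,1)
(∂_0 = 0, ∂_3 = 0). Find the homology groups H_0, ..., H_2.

H_0 ≅ Z,  H_1 = 0,  H_2 ≅ Z.

H_0: b_0 = 4 − 0 − 3 = 1; torsion from ∂_1 factors > 1: none. So H_0 ≅ Z.
H_1: b_1 = 6 − 3 − 3 = 0; torsion from ∂_2 factors > 1: none. So H_1 ≅ 0.
H_2: b_2 = 4 − 3 − 0 = 1; torsion from ∂_3 factors > 1: none. So H_2 ≅ Z.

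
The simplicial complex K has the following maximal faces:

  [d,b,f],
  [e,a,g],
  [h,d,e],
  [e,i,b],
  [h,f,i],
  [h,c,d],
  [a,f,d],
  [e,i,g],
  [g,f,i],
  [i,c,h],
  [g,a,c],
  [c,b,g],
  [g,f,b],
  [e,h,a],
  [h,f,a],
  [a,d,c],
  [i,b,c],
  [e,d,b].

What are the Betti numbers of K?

b_0 = 1, b_1 = 1, b_2 = 0.

We work with the vertex ordering a < b < c < d < e < f < g < h < i. The simplices of K, each written with vertices in increasing order, are:

  0-simplices (9): a, b, c, d, e, f, g, h, i
  1-simplices (27): ac, ad, ae, af, ag, ah, bc, bd, be, bf, bg, bi, cd, cg, ch, ci, de, df, dh, eg, eh, ei, fg, fh, fi, gi, hi
  2-simplices (18): acd, acg, adf, aeg, aeh, afh, bcg, bci, bde, bdf, bei, bfg, cdh, chi, deh, egi, fgi, fhi

so the chain groups are C_0 ≅ Z^9, C_1 ≅ Z^27, C_2 ≅ Z^18.

∂_1: C_1 → C_0 sends each edge [p,q] (with p < q) to q − p.
As a 9×27 matrix over Z this has rank 8, with invariant factors (1,1,1,1,1,1,1,1).

∂_2: C_2 → C_1 maps a triangle to the signed sum of its edges. For instance
  ∂bdf = df − bf + bd,
  ∂bde = de − be + bd.
The resulting 27×18 matrix has rank 18, and its Smith normal form has invariant factors (1,1,1,1,1,1,1,1,1,1,1,1,1,1,1,1,1,2).

From H_k ≅ ker(∂_k) / im(∂_{k+1}) we obtain:

  H_0: rank C_0 − rank ∂_1 = 9 − 8 = 1, and the invariant factors of ∂_1 are all 1, so H_0 ≅ Z.
  H_1: rank ker ∂_1 − rank ∂_2 = (27 − 8) − 18 = 1, and ∂_2 has invariant factor 2 > 1, so H_1 ≅ Z ⊕ Z/2Z.
  H_2: rank ker ∂_2 − rank ∂_3 = (18 − 18) − 0 = 0, and there is no ∂_3, so H_2 ≅ 0.

As a check, the Euler characteristic is 9 − 27 + 18 = 0, which agrees with 1 − 1 + 0 = 0.

Hence the Betti numbers are b_0 = 1, b_1 = 1, b_2 = 0.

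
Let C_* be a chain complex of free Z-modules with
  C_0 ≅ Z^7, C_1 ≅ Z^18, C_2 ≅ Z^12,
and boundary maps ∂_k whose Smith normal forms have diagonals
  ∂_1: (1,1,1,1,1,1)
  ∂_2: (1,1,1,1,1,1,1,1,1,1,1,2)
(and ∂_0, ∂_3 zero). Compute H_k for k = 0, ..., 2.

H_0 ≅ Z,  H_1 ≅ Z/2Z,  H_2 = 0.

H_0: b_0 = 7 − 0 − 6 = 1; torsion from ∂_1 factors > 1: none. So H_0 ≅ Z.
H_1: b_1 = 18 − 6 − 12 = 0; torsion from ∂_2 factors > 1: [2]. So H_1 ≅ Z/2Z.
H_2: b_2 = 12 − 12 − 0 = 0; torsion from ∂_3 factors > 1: none. So H_2 ≅ 0.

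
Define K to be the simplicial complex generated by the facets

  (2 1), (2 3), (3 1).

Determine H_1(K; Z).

H_1 = Z.

We work with the vertex ordering 1 < 2 < 3. The simplices of K, each written with vertices in increasing order, are:

  0-simplices (3): [1], [2], [3]
  1-simplices (3): [1,2], [1,3], [2,3]

so the chain groups are C_0 ≅ Z^3, C_1 ≅ Z^3.

∂_1: C_1 → C_0 maps an edge to its endpoints' difference, ∂[p,q] = q − p.
This gives a 3×3 integer matrix of rank 2; reducing to Smith normal form yields diagonal entries (1,1).

Now H_k = ker ∂_k / im ∂_{k+1}, so:

  H_1: rank ker ∂_1 − rank ∂_2 = (3 − 2) − 0 = 1, and there is no ∂_2, so H_1 ≅ Z.

(K is a triangulation of the circle S^1.)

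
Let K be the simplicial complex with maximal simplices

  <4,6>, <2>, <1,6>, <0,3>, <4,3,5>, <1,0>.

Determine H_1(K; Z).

H_1 = Z.

Order the vertices as 0 < 1 < 2 < 3 < 4 < 5 < 6. Listing each simplex with vertices in this order, K has dimension 2 with simplices:

  0-simplices (7): [0], [1], [2], [3], [4], [5], [6]
  1-simplices (7): [0,1], [0,3], [1,6], [3,4], [3,5], [4,5], [4,6]
  2-simplices (1): [3,4,5]

Hence C_0 ≅ Z^7, C_1 ≅ Z^7, C_2 ≅ Z^1.

The boundary map ∂_1: C_1 → C_0 maps an edge to its endpoints' difference, ∂[p,q] = q − p.
As a 7×7 matrix over Z this has rank 5, with invariant factors (1,1,1,1,1).

The boundary map ∂_2: C_2 → C_1 acts by ∂[p,q,r] = [q,r] − [p,r] + [p,q]. For instance
  ∂[3,4,5] = [4,5] − [3,5] + [3,4].
The 7×1 boundary matrix has rank 1 and Smith normal form diag(1).

Reading off H_k = ker ∂_k / im ∂_{k+1}:

  H_1: rank ker ∂_1 − rank ∂_2 = (7 − 5) − 1 = 1, and the invariant factors of ∂_2 are all 1, so H_1 = Z.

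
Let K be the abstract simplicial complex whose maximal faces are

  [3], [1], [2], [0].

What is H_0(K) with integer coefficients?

K has 4 vertices.
rank ∂_0 = 0, rank ∂_1 = 0 ⇒ b_0 = 4 − 0 − 0 = 4. So H_0 ≅ Z^4.

H_0 ≅ Z^4.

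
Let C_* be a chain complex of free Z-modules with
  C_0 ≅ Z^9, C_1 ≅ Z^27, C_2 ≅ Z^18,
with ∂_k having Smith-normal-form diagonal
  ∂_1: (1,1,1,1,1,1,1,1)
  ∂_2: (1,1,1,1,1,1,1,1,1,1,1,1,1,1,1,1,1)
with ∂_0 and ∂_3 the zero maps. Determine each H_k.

H_0 ≅ Z,  H_1 ≅ Z^2,  H_2 ≅ Z.

H_0: b_0 = 9 − 0 − 8 = 1; torsion from ∂_1 factors > 1: none. So H_0 ≅ Z.
H_1: b_1 = 27 − 8 − 17 = 2; torsion from ∂_2 factors > 1: none. So H_1 ≅ Z^2.
H_2: b_2 = 18 − 17 − 0 = 1; torsion from ∂_3 factors > 1: none. So H_2 ≅ Z.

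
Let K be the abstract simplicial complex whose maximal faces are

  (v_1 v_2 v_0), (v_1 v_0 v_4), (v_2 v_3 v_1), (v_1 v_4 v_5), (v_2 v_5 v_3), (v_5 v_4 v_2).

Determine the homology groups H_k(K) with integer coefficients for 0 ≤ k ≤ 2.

H_0 ≅ Z,  H_1 ≅ Z,  H_2 = 0.

Order the vertices as v_0 < v_1 < v_2 < v_3 < v_4 < v_5. Listing each simplex with vertices in this order, K has dimension 2 with simplices:

  0-simplices (6): [v_0], [v_1], [v_2], [v_3], [v_4], [v_5]
  1-simplices (12): [v_0,v_1], [v_0,v_2], [v_0,v_4], [v_1,v_2], [v_1,v_3], [v_1,v_4], [v_1,v_5], [v_2,v_3], [v_2,v_4], [v_2,v_5], [v_3,v_5], [v_4,v_5]
  2-simplices (6): [v_0,v_1,v_2], [v_0,v_1,v_4], [v_1,v_2,v_3], [v_1,v_4,v_5], [v_2,v_3,v_5], [v_2,v_4,v_5]

so the chain groups are C_0 ≅ Z^6, C_1 ≅ Z^12, C_2 ≅ Z^6.

∂_1: C_1 → C_0 maps an edge to its endpoints' difference, ∂[p,q] = q − p.
This gives a 6×12 integer matrix of rank 5; reducing to Smith normal form yields diagonal entries (1,1,1,1,1).

Boundary ∂_2: C_2 → C_1 maps a triangle to the signed sum of its edges. For instance
  ∂[v_1,v_2,v_3] = [v_2,v_3] − [v_1,v_3] + [v_1,v_2],
  ∂[v_2,v_4,v_5] = [v_4,v_5] − [v_2,v_5] + [v_2,v_4].
As a 12×6 matrix over Z this has rank 6, with invariant factors (1,1,1,1,1,1).

Reading off H_k = ker ∂_k / im ∂_{k+1}:

  H_0: rank C_0 − rank ∂_1 = 6 − 5 = 1, and the invariant factors of ∂_1 are all 1, so H_0 = Z.
  H_1: rank ker ∂_1 − rank ∂_2 = (12 − 5) − 6 = 1, and the invariant factors of ∂_2 are all 1, so H_1 = Z.
  H_2: rank ker ∂_2 − rank ∂_3 = (6 − 6) − 0 = 0, and there is no ∂_3, so H_2 = 0.

As a check, the Euler characteristic is 6 − 12 + 6 = 0, which agrees with 1 − 1 + 0 = 0.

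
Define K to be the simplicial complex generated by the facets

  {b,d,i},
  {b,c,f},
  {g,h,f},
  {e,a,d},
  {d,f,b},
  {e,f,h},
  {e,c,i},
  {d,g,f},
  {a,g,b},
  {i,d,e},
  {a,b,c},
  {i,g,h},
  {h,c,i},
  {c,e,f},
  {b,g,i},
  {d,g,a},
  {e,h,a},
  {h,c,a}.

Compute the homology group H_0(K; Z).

H_0 = Z.

K has 9 vertices, 27 edges, 18 triangles.
rank ∂_0 = 0, rank ∂_1 = 8 ⇒ b_0 = 9 − 0 − 8 = 1; all invariant factors of ∂_1 are 1 so no torsion. So H_0 ≅ Z.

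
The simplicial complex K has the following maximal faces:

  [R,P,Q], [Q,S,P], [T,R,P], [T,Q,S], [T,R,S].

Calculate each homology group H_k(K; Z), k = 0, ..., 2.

H_0 = Z,  H_1 = Z,  H_2 = 0.

We work with the vertex ordering P < Q < R < S < T. The simplices of K, each written with vertices in increasing order, are:

  0-simplices (5): P, Q, R, S, T
  1-simplices (10): PQ, PR, PS, PT, QR, QS, QT, RS, RT, ST
  2-simplices (5): PQR, PQS, PRT, QST, RST

giving chain groups C_0 ≅ Z^5, C_1 ≅ Z^10, C_2 ≅ Z^5.

∂_1: C_1 → C_0 is given by ∂[p,q] = [q] − [p]. For instance
  ∂ST = T − S.
As a 5×10 matrix over Z this has rank 4, with invariant factors (1,1,1,1).

Boundary ∂_2: C_2 → C_1 acts by ∂[p,q,r] = [q,r] − [p,r] + [p,q]. For instance
  ∂QST = ST − QT + QS,
  ∂PRT = RT − PT + PR.
This gives a 10×5 integer matrix of rank 5; reducing to Smith normal form yields diagonal entries (1,1,1,1,1).

From H_k ≅ ker(∂_k) / im(∂_{k+1}) we obtain:

  H_0: rank C_0 − rank ∂_1 = 5 − 4 = 1, and the invariant factors of ∂_1 are all 1, so H_0 = Z.
  H_1: rank ker ∂_1 − rank ∂_2 = (10 − 4) − 5 = 1, and the invariant factors of ∂_2 are all 1, so H_1 = Z.
  H_2: rank ker ∂_2 − rank ∂_3 = (5 − 5) − 0 = 0, and there is no ∂_3, so H_2 = 0.

(K is a triangulation of the Möbius band.)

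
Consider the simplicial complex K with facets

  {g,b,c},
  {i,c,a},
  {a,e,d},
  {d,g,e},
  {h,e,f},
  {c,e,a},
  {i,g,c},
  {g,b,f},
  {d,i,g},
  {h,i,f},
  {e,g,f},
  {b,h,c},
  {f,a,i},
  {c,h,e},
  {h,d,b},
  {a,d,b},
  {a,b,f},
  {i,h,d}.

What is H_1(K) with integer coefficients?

H_1 ≅ Z^2.

Fix the vertex order a < b < c < d < e < f < g < h < i and write every simplex with vertices in increasing order. Then dim K = 2 and the simplices of K are:

  0-simplices (9): a, b, c, d, e, f, g, h, i
  1-simplices (27): ab, ac, ad, ae, af, ai, bc, bd, bf, bg, bh, ce, cg, ch, ci, de, dg, dh, di, ef, eg, eh, fg, fh, fi, gi, hi
  2-simplices (18): abd, abf, ace, aci, ade, afi, bcg, bch, bdh, bfg, ceh, cgi, deg, dgi, dhi, efg, efh, fhi

so the chain groups are C_0 ≅ Z^9, C_1 ≅ Z^27, C_2 ≅ Z^18.

The boundary map ∂_1: C_1 → C_0 is given by ∂[p,q] = [q] − [p]. For instance
  ∂bf = f − b.
The 9×27 boundary matrix has rank 8 and Smith normal form diag(1,1,1,1,1,1,1,1).

The boundary map ∂_2: C_2 → C_1 sends each 2-simplex [p,q,r] to [q,r] − [p,r] + [p,q]. For instance
  ∂bch = ch − bh + bc,
  ∂ade = de − ae + ad.
The 27×18 boundary matrix has rank 17 and Smith normal form diag(1,1,1,1,1,1,1,1,1,1,1,1,1,1,1,1,1).

Reading off H_k = ker ∂_k / im ∂_{k+1}:

  H_1: rank ker ∂_1 − rank ∂_2 = (27 − 8) − 17 = 2, and the invariant factors of ∂_2 are all 1, so H_1 ≅ Z^2.

(K is a triangulation of the torus T^2.)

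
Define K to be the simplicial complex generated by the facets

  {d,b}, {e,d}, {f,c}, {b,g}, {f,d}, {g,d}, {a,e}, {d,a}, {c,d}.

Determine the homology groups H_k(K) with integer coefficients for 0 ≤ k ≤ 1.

Fix the vertex order a < b < c < d < e < f < g and write every simplex with vertices in increasing order. Then dim K = 1 and the simplices of K are:

  0-simplices (7): a, b, c, d, e, f, g
  1-simplices (9): ad, ae, bd, bg, cd, cf, de, df, dg

giving chain groups C_0 ≅ Z^7, C_1 ≅ Z^9.

∂_1: C_1 → C_0 sends each edge [p,q] (with p < q) to q − p. For instance
  ∂cd = d − c.
The resulting 7×9 matrix has rank 6, and its Smith normal form has invariant factors (1,1,1,1,1,1).

Computing H_k = (kernel of ∂_k) / (image of ∂_{k+1}):

  H_0: rank C_0 − rank ∂_1 = 7 − 6 = 1, and the invariant factors of ∂_1 are all 1, so H_0 ≅ Z.
  H_1: rank ker ∂_1 − rank ∂_2 = (9 − 6) − 0 = 3, and there is no ∂_2, so H_1 ≅ Z^3.

H_0 = Z,  H_1 = Z^3.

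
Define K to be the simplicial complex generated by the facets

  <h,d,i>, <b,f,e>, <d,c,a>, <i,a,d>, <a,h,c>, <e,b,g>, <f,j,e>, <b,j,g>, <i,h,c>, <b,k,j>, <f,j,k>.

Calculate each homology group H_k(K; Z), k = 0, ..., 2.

H_0 = Z^2,  H_1 = Z^2,  H_2 = 0.

We work with the vertex ordering a < b < c < d < e < f < g < h < i < j < k. The simplices of K, each written with vertices in increasing order, are:

  0-simplices (11): a, b, c, d, e, f, g, h, i, j, k
  1-simplices (22): ac, ad, ah, ai, be, bf, bg, bj, bk, cd, ch, ci, dh, di, ef, eg, ej, fj, fk, gj, hi, jk
  2-simplices (11): acd, ach, adi, bef, beg, bgj, bjk, chi, dhi, efj, fjk

giving chain groups C_0 ≅ Z^11, C_1 ≅ Z^22, C_2 ≅ Z^11.

Boundary ∂_1: C_1 → C_0 maps an edge to its endpoints' difference, ∂[p,q] = q − p.
The resulting 11×22 matrix has rank 9, and its Smith normal form has invariant factors (1,1,1,1,1,1,1,1,1).

∂_2: C_2 → C_1 sends each 2-simplex [p,q,r] to [q,r] − [p,r] + [p,q]. For instance
  ∂fjk = jk − fk + fj,
  ∂ach = ch − ah + ac.
As a 22×11 matrix over Z this has rank 11, with invariant factors (1,1,1,1,1,1,1,1,1,1,1).

Computing H_k = (kernel of ∂_k) / (image of ∂_{k+1}):

  H_0: rank C_0 − rank ∂_1 = 11 − 9 = 2, and the invariant factors of ∂_1 are all 1, so H_0 = Z^2.
  H_1: rank ker ∂_1 − rank ∂_2 = (22 − 9) − 11 = 2, and the invariant factors of ∂_2 are all 1, so H_1 = Z^2.
  H_2: rank ker ∂_2 − rank ∂_3 = (11 − 11) − 0 = 0, and there is no ∂_3, so H_2 = 0.

As a check, the Euler characteristic is 11 − 22 + 11 = 0, which agrees with 2 − 2 + 0 = 0.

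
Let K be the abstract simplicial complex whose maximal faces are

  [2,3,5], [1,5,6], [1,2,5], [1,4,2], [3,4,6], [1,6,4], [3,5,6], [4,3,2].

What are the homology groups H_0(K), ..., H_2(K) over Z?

Order the vertices as 1 < 2 < 3 < 4 < 5 < 6. Listing each simplex with vertices in this order, K has dimension 2 with simplices:

  0-simplices (6): [1], [2], [3], [4], [5], [6]
  1-simplices (12): [1,2], [1,4], [1,5], [1,6], [2,3], [2,4], [2,5], [3,4], [3,5], [3,6], [4,6], [5,6]
  2-simplices (8): [1,2,4], [1,2,5], [1,4,6], [1,5,6], [2,3,4], [2,3,5], [3,4,6], [3,5,6]

so the chain groups are C_0 ≅ Z^6, C_1 ≅ Z^12, C_2 ≅ Z^8.

∂_1: C_1 → C_0 is given by ∂[p,q] = [q] − [p]. For instance
  ∂[3,5] = [5] − [3].
The 6×12 boundary matrix has rank 5 and Smith normal form diag(1,1,1,1,1).

Boundary ∂_2: C_2 → C_1 maps a triangle to the signed sum of its edges. For instance
  ∂[3,4,6] = [4,6] − [3,6] + [3,4],
  ∂[2,3,4] = [3,4] − [2,4] + [2,3].
The 12×8 boundary matrix has rank 7 and Smith normal form diag(1,1,1,1,1,1,1).

Computing H_k = (kernel of ∂_k) / (image of ∂_{k+1}):

  H_0: rank C_0 − rank ∂_1 = 6 − 5 = 1, and the invariant factors of ∂_1 are all 1, so H_0 = Z.
  H_1: rank ker ∂_1 − rank ∂_2 = (12 − 5) − 7 = 0, and the invariant factors of ∂_2 are all 1, so H_1 = 0.
  H_2: rank ker ∂_2 − rank ∂_3 = (8 − 7) − 0 = 1, and there is no ∂_3, so H_2 = Z.

H_0 = Z,  H_1 = 0,  H_2 = Z.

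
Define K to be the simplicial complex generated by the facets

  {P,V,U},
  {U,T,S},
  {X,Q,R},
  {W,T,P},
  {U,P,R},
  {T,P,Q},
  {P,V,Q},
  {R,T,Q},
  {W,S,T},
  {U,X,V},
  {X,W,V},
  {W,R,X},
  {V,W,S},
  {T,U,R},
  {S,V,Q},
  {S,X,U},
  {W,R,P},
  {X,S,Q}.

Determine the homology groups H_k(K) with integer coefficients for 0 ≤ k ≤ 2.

H_0 = Z,  H_1 = Z ⊕ Z/2,  H_2 = 0.

Take the total order P < Q < R < S < T < U < V < W < X on the vertex set. Then K (dimension 2) consists of the simplices:

  0-simplices (9): P, Q, R, S, T, U, V, W, X
  1-simplices (27): PQ, PR, PT, PU, PV, PW, QR, QS, QT, QV, QX, RT, RU, RW, RX, ST, SU, SV, SW, SX, TU, TW, UV, UX, VW, VX, WX
  2-simplices (18): PQT, PQV, PRU, PRW, PTW, PUV, QRT, QRX, QSV, QSX, RTU, RWX, STU, STW, SUX, SVW, UVX, VWX

Hence C_0 ≅ Z^9, C_1 ≅ Z^27, C_2 ≅ Z^18.

∂_1: C_1 → C_0 is given by ∂[p,q] = [q] − [p]. For instance
  ∂SX = X − S.
This gives a 9×27 integer matrix of rank 8; reducing to Smith normal form yields diagonal entries (1,1,1,1,1,1,1,1).

The boundary map ∂_2: C_2 → C_1 acts by ∂[p,q,r] = [q,r] − [p,r] + [p,q]. For instance
  ∂RWX = WX − RX + RW,
  ∂SUX = UX − SX + SU.
As a 27×18 matrix over Z this has rank 18, with invariant factors (1,1,1,1,1,1,1,1,1,1,1,1,1,1,1,1,1,2).

Reading off H_k = ker ∂_k / im ∂_{k+1}:

  H_0: rank C_0 − rank ∂_1 = 9 − 8 = 1, and the invariant factors of ∂_1 are all 1, so H_0 = Z.
  H_1: rank ker ∂_1 − rank ∂_2 = (27 − 8) − 18 = 1, and ∂_2 has invariant factor 2 > 1, so H_1 = Z ⊕ Z/2.
  H_2: rank ker ∂_2 − rank ∂_3 = (18 − 18) − 0 = 0, and there is no ∂_3, so H_2 = 0.

As a check, the Euler characteristic is 9 − 27 + 18 = 0, which agrees with 1 − 1 + 0 = 0.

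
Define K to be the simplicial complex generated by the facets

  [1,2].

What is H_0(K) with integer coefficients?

Order the vertices as 1 < 2. Listing each simplex with vertices in this order, K has dimension 1 with simplices:

  0-simplices (2): [1], [2]
  1-simplices (1): [1,2]

giving chain groups C_0 ≅ Z^2, C_1 ≅ Z^1.

Boundary ∂_1: C_1 → C_0 maps an edge to its endpoints' difference, ∂[p,q] = q − p.
As a 2×1 matrix over Z this has rank 1, with invariant factors (1).

From H_k ≅ ker(∂_k) / im(∂_{k+1}) we obtain:

  H_0: rank C_0 − rank ∂_1 = 2 − 1 = 1, and the invariant factors of ∂_1 are all 1, so H_0 = Z.

H_0 ≅ Z.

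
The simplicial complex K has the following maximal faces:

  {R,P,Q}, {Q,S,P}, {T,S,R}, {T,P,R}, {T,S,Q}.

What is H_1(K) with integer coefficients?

Take the total order P < Q < R < S < T on the vertex set. Then K (dimension 2) consists of the simplices:

  0-simplices (5): P, Q, R, S, T
  1-simplices (10): PQ, PR, PS, PT, QR, QS, QT, RS, RT, ST
  2-simplices (5): PQR, PQS, PRT, QST, RST

so the chain groups are C_0 ≅ Z^5, C_1 ≅ Z^10, C_2 ≅ Z^5.

∂_1: C_1 → C_0 sends each edge [p,q] (with p < q) to q − p. For instance
  ∂QR = R − Q.
The 5×10 boundary matrix has rank 4 and Smith normal form diag(1,1,1,1).

The boundary map ∂_2: C_2 → C_1 maps a triangle to the signed sum of its edges. For instance
  ∂QST = ST − QT + QS,
  ∂PQS = QS − PS + PQ.
The resulting 10×5 matrix has rank 5, and its Smith normal form has invariant factors (1,1,1,1,1).

Computing H_k = (kernel of ∂_k) / (image of ∂_{k+1}):

  H_1: rank ker ∂_1 − rank ∂_2 = (10 − 4) − 5 = 1, and the invariant factors of ∂_2 are all 1, so H_1 ≅ Z.

H_1 ≅ Z.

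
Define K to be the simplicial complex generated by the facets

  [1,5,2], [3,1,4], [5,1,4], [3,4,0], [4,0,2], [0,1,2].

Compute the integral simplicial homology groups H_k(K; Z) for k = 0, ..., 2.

H_0 ≅ Z,  H_1 ≅ Z,  H_2 = 0.

We work with the vertex ordering 0 < 1 < 2 < 3 < 4 < 5. The simplices of K, each written with vertices in increasing order, are:

  0-simplices (6): [0], [1], [2], [3], [4], [5]
  1-simplices (12): [0,1], [0,2], [0,3], [0,4], [1,2], [1,3], [1,4], [1,5], [2,4], [2,5], [3,4], [4,5]
  2-simplices (6): [0,1,2], [0,2,4], [0,3,4], [1,2,5], [1,3,4], [1,4,5]

so the chain groups are C_0 ≅ Z^6, C_1 ≅ Z^12, C_2 ≅ Z^6.

∂_1: C_1 → C_0 is given by ∂[p,q] = [q] − [p]. For instance
  ∂[0,2] = [2] − [0].
This gives a 6×12 integer matrix of rank 5; reducing to Smith normal form yields diagonal entries (1,1,1,1,1).

∂_2: C_2 → C_1 maps a triangle to the signed sum of its edges. For instance
  ∂[1,4,5] = [4,5] − [1,5] + [1,4],
  ∂[0,1,2] = [1,2] − [0,2] + [0,1].
This gives a 12×6 integer matrix of rank 6; reducing to Smith normal form yields diagonal entries (1,1,1,1,1,1).

Reading off H_k = ker ∂_k / im ∂_{k+1}:

  H_0: rank C_0 − rank ∂_1 = 6 − 5 = 1, and the invariant factors of ∂_1 are all 1, so H_0 ≅ Z.
  H_1: rank ker ∂_1 − rank ∂_2 = (12 − 5) − 6 = 1, and the invariant factors of ∂_2 are all 1, so H_1 ≅ Z.
  H_2: rank ker ∂_2 − rank ∂_3 = (6 − 6) − 0 = 0, and there is no ∂_3, so H_2 ≅ 0.

(K is a triangulation of the cylinder S^1 x I.)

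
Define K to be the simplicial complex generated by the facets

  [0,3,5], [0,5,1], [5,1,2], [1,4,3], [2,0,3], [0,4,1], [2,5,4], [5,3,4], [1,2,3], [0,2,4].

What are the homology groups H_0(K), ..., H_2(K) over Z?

We work with the vertex ordering 0 < 1 < 2 < 3 < 4 < 5. The simplices of K, each written with vertices in increasing order, are:

  0-simplices (6): [0], [1], [2], [3], [4], [5]
  1-simplices (15): [0,1], [0,2], [0,3], [0,4], [0,5], [1,2], [1,3], [1,4], [1,5], [2,3], [2,4], [2,5], [3,4], [3,5], [4,5]
  2-simplices (10): [0,1,4], [0,1,5], [0,2,3], [0,2,4], [0,3,5], [1,2,3], [1,2,5], [1,3,4], [2,4,5], [3,4,5]

so the chain groups are C_0 ≅ Z^6, C_1 ≅ Z^15, C_2 ≅ Z^10.

Boundary ∂_1: C_1 → C_0 maps an edge to its endpoints' difference, ∂[p,q] = q − p.
This gives a 6×15 integer matrix of rank 5; reducing to Smith normal form yields diagonal entries (1,1,1,1,1).

The boundary map ∂_2: C_2 → C_1 sends each 2-simplex [p,q,r] to [q,r] − [p,r] + [p,q]. For instance
  ∂[3,4,5] = [4,5] − [3,5] + [3,4],
  ∂[0,3,5] = [3,5] − [0,5] + [0,3].
As a 15×10 matrix over Z this has rank 10, with invariant factors (1,1,1,1,1,1,1,1,1,2).

Computing H_k = (kernel of ∂_k) / (image of ∂_{k+1}):

  H_0: rank C_0 − rank ∂_1 = 6 − 5 = 1, and the invariant factors of ∂_1 are all 1, so H_0 ≅ Z.
  H_1: rank ker ∂_1 − rank ∂_2 = (15 − 5) − 10 = 0, and ∂_2 has invariant factor 2 > 1, so H_1 ≅ Z/2Z.
  H_2: rank ker ∂_2 − rank ∂_3 = (10 − 10) − 0 = 0, and there is no ∂_3, so H_2 ≅ 0.

H_0 = Z,  H_1 = Z/2Z,  H_2 = 0.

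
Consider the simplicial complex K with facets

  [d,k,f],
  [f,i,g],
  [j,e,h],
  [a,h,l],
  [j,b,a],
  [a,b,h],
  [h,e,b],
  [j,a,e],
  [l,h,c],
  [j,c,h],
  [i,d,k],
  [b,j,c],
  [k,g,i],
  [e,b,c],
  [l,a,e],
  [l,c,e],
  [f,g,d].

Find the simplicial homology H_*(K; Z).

H_0 ≅ Z^2,  H_1 ≅ Z ⊕ Z/2,  H_2 = 0.

We work with the vertex ordering a < b < c < d < e < f < g < h < i < j < k < l. The simplices of K, each written with vertices in increasing order, are:

  0-simplices (12): a, b, c, d, e, f, g, h, i, j, k, l
  1-simplices (28): ab, ae, ah, aj, al, bc, be, bh, bj, ce, ch, cj, cl, df, dg, di, dk, eh, ej, el, fg, fi, fk, gi, gk, hj, hl, ik
  2-simplices (17): abh, abj, aej, ael, ahl, bce, bcj, beh, cel, chj, chl, dfg, dfk, dik, ehj, fgi, gik

giving chain groups C_0 ≅ Z^12, C_1 ≅ Z^28, C_2 ≅ Z^17.

∂_1: C_1 → C_0 sends each edge [p,q] (with p < q) to q − p.
As a 12×28 matrix over Z this has rank 10, with invariant factors (1,1,1,1,1,1,1,1,1,1).

∂_2: C_2 → C_1 acts by ∂[p,q,r] = [q,r] − [p,r] + [p,q]. For instance
  ∂cel = el − cl + ce,
  ∂abj = bj − aj + ab.
As a 28×17 matrix over Z this has rank 17, with invariant factors (1,1,1,1,1,1,1,1,1,1,1,1,1,1,1,1,2).

Reading off H_k = ker ∂_k / im ∂_{k+1}:

  H_0: rank C_0 − rank ∂_1 = 12 − 10 = 2, and the invariant factors of ∂_1 are all 1, so H_0 ≅ Z^2.
  H_1: rank ker ∂_1 − rank ∂_2 = (28 − 10) − 17 = 1, and ∂_2 has invariant factor 2 > 1, so H_1 ≅ Z ⊕ Z/2.
  H_2: rank ker ∂_2 − rank ∂_3 = (17 − 17) − 0 = 0, and there is no ∂_3, so H_2 ≅ 0.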